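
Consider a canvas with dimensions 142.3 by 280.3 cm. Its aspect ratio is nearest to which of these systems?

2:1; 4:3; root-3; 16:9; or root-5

2:1

280.3/142.3 ≈ 1.970. Nearest candidates are 2:1 (2.000, off by 0.030) and 16:9 (1.778, off by 0.192).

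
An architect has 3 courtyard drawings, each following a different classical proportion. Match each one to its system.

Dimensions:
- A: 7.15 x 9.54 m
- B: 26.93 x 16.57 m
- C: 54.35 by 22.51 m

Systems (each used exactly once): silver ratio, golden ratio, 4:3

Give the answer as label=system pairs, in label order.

A=4:3, B=golden ratio, C=silver ratio

A = 9.54/7.15 ≈ 1.334 → 4:3 (1.333)
B = 26.93/16.57 ≈ 1.625 → golden ratio (1.618)
C = 54.35/22.51 ≈ 2.414 → silver ratio (2.414)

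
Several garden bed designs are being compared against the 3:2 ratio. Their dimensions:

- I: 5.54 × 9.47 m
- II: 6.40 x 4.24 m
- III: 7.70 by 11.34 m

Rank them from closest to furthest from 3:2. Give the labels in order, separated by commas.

II, III, I

Ratios: I = 9.47 / 5.54 ≈ 1.709; II = 6.40 / 4.24 ≈ 1.509; III = 11.34 / 7.70 ≈ 1.473.
|Δ from 1.500|: I 0.209; II 0.009; III 0.027.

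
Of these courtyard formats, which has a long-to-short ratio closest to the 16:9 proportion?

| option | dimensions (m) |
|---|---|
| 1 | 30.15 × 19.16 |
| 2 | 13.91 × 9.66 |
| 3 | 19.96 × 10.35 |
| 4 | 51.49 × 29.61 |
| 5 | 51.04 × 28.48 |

Ratios (long/short): 1 ≈ 1.574; 2 ≈ 1.440; 3 ≈ 1.929; 4 ≈ 1.739; 5 ≈ 1.792.
16:9 ≈ 1.778; option 5 is nearest (Δ 0.014).

5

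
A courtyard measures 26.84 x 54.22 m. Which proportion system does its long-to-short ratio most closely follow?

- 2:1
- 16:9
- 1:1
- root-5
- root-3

2:1

54.22/26.84 ≈ 2.020. Nearest candidates are 2:1 (2.000, off by 0.020) and root-5 (2.236, off by 0.216).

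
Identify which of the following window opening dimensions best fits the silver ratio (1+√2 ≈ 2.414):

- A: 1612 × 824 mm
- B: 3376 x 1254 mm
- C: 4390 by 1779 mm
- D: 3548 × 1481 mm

D

Ratios (long/short): A ≈ 1.956; B ≈ 2.692; C ≈ 2.468; D ≈ 2.396.
silver ratio ≈ 2.414; option D is nearest (Δ 0.018).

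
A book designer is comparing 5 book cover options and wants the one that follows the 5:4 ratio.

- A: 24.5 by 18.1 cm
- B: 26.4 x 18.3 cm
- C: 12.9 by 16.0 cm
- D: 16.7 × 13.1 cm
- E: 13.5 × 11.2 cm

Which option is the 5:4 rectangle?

Target 5:4 ≈ 1.250.
A: 1.354 (Δ0.104)  B: 1.443 (Δ0.193)  C: 1.240 (Δ0.010)  D: 1.275 (Δ0.025)  E: 1.205 (Δ0.045)

C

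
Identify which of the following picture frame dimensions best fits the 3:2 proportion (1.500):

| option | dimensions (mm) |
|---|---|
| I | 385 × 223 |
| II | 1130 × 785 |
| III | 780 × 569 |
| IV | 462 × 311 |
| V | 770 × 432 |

IV

Target 3:2 ≈ 1.500.
I: 1.726 (Δ0.226)  II: 1.439 (Δ0.061)  III: 1.371 (Δ0.129)  IV: 1.486 (Δ0.014)  V: 1.782 (Δ0.282)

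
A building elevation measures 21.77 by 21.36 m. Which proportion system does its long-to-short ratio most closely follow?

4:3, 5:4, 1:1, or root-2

1:1

Ratio = 21.77 / 21.36 ≈ 1.019.
Distances: 4:3 1.333 (Δ 0.314); 5:4 1.250 (Δ 0.231); 1:1 1.000 (Δ 0.019); root-2 1.414 (Δ 0.395).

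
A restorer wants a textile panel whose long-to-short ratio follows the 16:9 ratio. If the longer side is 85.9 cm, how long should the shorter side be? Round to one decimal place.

48.3 cm

16:9 ≈ 1.77778.
Shorter side = 85.9 ÷ 1.77778 ≈ 48.319 → 48.3 cm.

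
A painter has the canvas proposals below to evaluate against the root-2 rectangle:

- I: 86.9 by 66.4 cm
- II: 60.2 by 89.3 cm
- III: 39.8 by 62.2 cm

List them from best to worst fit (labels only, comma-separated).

II, I, III

I: 86.9/66.4 ≈ 1.309 → |1.309 − 1.414| = 0.105
II: 89.3/60.2 ≈ 1.483 → |1.483 − 1.414| = 0.069
III: 62.2/39.8 ≈ 1.563 → |1.563 − 1.414| = 0.149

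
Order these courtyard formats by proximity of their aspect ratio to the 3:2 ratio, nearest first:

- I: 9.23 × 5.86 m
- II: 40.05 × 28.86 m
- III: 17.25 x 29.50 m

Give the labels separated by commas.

I, II, III

Ratios: I = 9.23 / 5.86 ≈ 1.575; II = 40.05 / 28.86 ≈ 1.388; III = 29.50 / 17.25 ≈ 1.710.
|Δ from 1.500|: I 0.075; II 0.112; III 0.210.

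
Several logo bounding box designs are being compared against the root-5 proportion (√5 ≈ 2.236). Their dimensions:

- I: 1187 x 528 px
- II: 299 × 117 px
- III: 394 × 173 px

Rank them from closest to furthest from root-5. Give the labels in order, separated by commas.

I, III, II

Ratios: I = 1187 / 528 ≈ 2.248; II = 299 / 117 ≈ 2.556; III = 394 / 173 ≈ 2.277.
|Δ from 2.236|: I 0.012; II 0.320; III 0.041.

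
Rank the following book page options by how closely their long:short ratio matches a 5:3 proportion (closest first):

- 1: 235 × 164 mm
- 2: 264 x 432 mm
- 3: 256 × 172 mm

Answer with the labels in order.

2, 3, 1

Ratios: 1 = 235 / 164 ≈ 1.433; 2 = 432 / 264 ≈ 1.636; 3 = 256 / 172 ≈ 1.488.
|Δ from 1.667|: 1 0.234; 2 0.031; 3 0.179.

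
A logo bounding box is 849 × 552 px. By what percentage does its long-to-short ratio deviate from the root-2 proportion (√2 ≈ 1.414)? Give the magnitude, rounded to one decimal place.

Ratio = 849 / 552 ≈ 1.5380.
Ideal root-2 ≈ 1.4142. |1.5380 − 1.4142| / 1.4142 ≈ 8.75% → 8.8%.

8.8%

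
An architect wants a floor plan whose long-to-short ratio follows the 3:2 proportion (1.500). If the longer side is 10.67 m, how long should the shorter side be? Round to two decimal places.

3:2 = 1.50000.
Shorter side = 10.67 ÷ 1.50000 ≈ 7.1133 → 7.11 m.

7.11 m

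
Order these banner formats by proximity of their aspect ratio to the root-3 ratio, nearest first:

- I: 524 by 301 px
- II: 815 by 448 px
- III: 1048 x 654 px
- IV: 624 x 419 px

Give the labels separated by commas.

I: 524/301 ≈ 1.741 → |1.741 − 1.732| = 0.009
II: 815/448 ≈ 1.819 → |1.819 − 1.732| = 0.087
III: 1048/654 ≈ 1.602 → |1.602 − 1.732| = 0.130
IV: 624/419 ≈ 1.489 → |1.489 − 1.732| = 0.243

I, II, III, IV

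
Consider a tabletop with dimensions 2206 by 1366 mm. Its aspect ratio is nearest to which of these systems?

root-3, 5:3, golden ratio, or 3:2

2206/1366 ≈ 1.615. Nearest candidates are golden ratio (1.618, off by 0.003) and 5:3 (1.667, off by 0.052).

golden ratio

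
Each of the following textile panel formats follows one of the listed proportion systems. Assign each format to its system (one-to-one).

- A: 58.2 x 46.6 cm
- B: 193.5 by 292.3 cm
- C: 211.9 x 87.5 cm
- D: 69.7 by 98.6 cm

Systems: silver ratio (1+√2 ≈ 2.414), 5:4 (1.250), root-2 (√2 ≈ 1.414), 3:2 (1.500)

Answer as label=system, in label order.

Ratios: A ≈ 1.249; B ≈ 1.511; C ≈ 2.422; D ≈ 1.415.
Targets: silver ratio ≈ 2.414; 5:4 ≈ 1.250; root-2 ≈ 1.414; 3:2 ≈ 1.500.

A=5:4, B=3:2, C=silver ratio, D=root-2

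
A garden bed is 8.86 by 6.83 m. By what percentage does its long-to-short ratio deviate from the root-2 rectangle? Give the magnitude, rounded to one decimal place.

8.3%

Ratio = 8.86 / 6.83 ≈ 1.2972.
Ideal root-2 ≈ 1.4142. |1.2972 − 1.4142| / 1.4142 ≈ 8.27% → 8.3%.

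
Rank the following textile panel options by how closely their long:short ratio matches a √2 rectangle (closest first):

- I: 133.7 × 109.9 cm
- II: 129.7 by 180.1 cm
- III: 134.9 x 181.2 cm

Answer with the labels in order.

II, III, I

I: 133.7/109.9 ≈ 1.217 → |1.217 − 1.414| = 0.197
II: 180.1/129.7 ≈ 1.389 → |1.389 − 1.414| = 0.025
III: 181.2/134.9 ≈ 1.343 → |1.343 − 1.414| = 0.071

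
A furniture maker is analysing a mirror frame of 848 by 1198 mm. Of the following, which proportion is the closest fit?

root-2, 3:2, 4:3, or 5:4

root-2

1198/848 ≈ 1.413. Nearest candidates are root-2 (1.414, off by 0.001) and 4:3 (1.333, off by 0.080).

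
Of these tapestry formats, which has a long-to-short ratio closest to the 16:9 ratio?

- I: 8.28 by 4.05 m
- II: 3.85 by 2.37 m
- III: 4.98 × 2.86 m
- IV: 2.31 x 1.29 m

IV

Target 16:9 ≈ 1.778.
I: 2.044 (Δ0.266)  II: 1.624 (Δ0.154)  III: 1.741 (Δ0.037)  IV: 1.791 (Δ0.013)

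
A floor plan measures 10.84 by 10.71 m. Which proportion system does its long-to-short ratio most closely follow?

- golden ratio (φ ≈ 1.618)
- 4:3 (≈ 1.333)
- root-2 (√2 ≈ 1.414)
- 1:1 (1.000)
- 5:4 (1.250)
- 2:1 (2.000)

1:1

10.84/10.71 ≈ 1.012. Nearest candidates are 1:1 (1.000, off by 0.012) and 5:4 (1.250, off by 0.238).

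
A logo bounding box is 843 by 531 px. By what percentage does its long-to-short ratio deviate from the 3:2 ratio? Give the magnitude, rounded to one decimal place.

Ratio = 843 / 531 ≈ 1.5876.
Ideal 3:2 = 1.5000. |1.5876 − 1.5000| / 1.5000 ≈ 5.84% → 5.8%.

5.8%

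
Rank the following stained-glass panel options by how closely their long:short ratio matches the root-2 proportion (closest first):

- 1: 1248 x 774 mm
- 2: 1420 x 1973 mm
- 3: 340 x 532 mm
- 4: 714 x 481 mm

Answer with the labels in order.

2, 4, 3, 1

1: 1248/774 ≈ 1.612 → |1.612 − 1.414| = 0.198
2: 1973/1420 ≈ 1.389 → |1.389 − 1.414| = 0.025
3: 532/340 ≈ 1.565 → |1.565 − 1.414| = 0.151
4: 714/481 ≈ 1.484 → |1.484 − 1.414| = 0.070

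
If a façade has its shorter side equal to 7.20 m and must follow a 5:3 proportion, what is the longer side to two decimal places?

5:3 ≈ 1.66667.
Longer side = 7.20 × 1.66667 ≈ 12.0000 → 12.00 m.

12.00 m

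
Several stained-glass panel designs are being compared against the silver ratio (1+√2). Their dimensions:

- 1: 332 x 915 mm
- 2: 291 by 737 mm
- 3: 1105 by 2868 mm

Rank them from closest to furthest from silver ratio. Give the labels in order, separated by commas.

Ratios: 1 = 915 / 332 ≈ 2.756; 2 = 737 / 291 ≈ 2.533; 3 = 2868 / 1105 ≈ 2.595.
|Δ from 2.414|: 1 0.342; 2 0.119; 3 0.181.

2, 3, 1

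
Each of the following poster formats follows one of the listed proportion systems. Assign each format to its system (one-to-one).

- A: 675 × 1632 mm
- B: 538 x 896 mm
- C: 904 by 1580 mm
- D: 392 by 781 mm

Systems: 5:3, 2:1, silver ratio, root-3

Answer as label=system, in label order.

Ratios: A ≈ 2.418; B ≈ 1.665; C ≈ 1.748; D ≈ 1.992.
Targets: 5:3 ≈ 1.667; 2:1 ≈ 2.000; silver ratio ≈ 2.414; root-3 ≈ 1.732.

A=silver ratio, B=5:3, C=root-3, D=2:1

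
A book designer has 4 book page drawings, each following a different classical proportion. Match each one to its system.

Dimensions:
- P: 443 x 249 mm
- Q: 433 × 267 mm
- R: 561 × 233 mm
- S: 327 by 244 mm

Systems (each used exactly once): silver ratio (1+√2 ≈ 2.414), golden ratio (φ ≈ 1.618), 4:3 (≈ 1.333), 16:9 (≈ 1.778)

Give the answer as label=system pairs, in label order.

P = 443/249 ≈ 1.779 → 16:9 (1.778)
Q = 433/267 ≈ 1.622 → golden ratio (1.618)
R = 561/233 ≈ 2.408 → silver ratio (2.414)
S = 327/244 ≈ 1.340 → 4:3 (1.333)

P=16:9, Q=golden ratio, R=silver ratio, S=4:3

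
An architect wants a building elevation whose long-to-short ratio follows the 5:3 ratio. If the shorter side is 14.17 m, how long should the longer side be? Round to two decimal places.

5:3 ≈ 1.66667.
Longer side = 14.17 × 1.66667 ≈ 23.6167 → 23.62 m.

23.62 m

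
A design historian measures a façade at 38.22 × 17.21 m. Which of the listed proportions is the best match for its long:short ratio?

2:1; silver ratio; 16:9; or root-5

38.22/17.21 ≈ 2.221. Nearest candidates are root-5 (2.236, off by 0.015) and silver ratio (2.414, off by 0.193).

root-5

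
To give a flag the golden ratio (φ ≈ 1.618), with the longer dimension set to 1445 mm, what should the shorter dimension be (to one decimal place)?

893.1 mm

golden ratio ≈ 1.61803.
Shorter side = 1445 ÷ 1.61803 ≈ 893.061 → 893.1 mm.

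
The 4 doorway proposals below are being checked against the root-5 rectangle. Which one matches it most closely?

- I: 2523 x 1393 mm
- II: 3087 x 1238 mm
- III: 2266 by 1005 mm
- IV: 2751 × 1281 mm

Target root-5 ≈ 2.236.
I: 1.811 (Δ0.425)  II: 2.494 (Δ0.258)  III: 2.255 (Δ0.019)  IV: 2.148 (Δ0.088)

III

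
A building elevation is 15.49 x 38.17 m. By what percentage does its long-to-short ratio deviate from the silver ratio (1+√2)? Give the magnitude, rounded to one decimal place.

2.1%

Ratio = 38.17 / 15.49 ≈ 2.4642.
Ideal silver ratio ≈ 2.4142. |2.4642 − 2.4142| / 2.4142 ≈ 2.07% → 2.1%.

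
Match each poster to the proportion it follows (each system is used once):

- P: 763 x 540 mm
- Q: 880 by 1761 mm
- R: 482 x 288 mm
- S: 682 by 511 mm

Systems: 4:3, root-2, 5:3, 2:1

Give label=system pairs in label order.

P = 763/540 ≈ 1.413 → root-2 (1.414)
Q = 1761/880 ≈ 2.001 → 2:1 (2.000)
R = 482/288 ≈ 1.674 → 5:3 (1.667)
S = 682/511 ≈ 1.335 → 4:3 (1.333)

P=root-2, Q=2:1, R=5:3, S=4:3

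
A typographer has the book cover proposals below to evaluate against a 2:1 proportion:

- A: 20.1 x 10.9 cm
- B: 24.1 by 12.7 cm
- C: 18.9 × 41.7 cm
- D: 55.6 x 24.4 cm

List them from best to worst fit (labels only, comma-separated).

B, A, C, D

A: 20.1/10.9 ≈ 1.844 → |1.844 − 2.000| = 0.156
B: 24.1/12.7 ≈ 1.898 → |1.898 − 2.000| = 0.102
C: 41.7/18.9 ≈ 2.206 → |2.206 − 2.000| = 0.206
D: 55.6/24.4 ≈ 2.279 → |2.279 − 2.000| = 0.279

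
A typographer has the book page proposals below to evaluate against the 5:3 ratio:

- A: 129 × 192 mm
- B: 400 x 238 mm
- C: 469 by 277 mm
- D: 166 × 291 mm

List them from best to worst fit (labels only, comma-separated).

Ratios: A = 192 / 129 ≈ 1.488; B = 400 / 238 ≈ 1.681; C = 469 / 277 ≈ 1.693; D = 291 / 166 ≈ 1.753.
|Δ from 1.667|: A 0.179; B 0.014; C 0.026; D 0.086.

B, C, D, A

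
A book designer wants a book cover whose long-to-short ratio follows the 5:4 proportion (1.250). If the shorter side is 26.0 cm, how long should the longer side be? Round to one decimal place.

32.5 cm

5:4 = 1.25000.
Longer side = 26.0 × 1.25000 ≈ 32.500 → 32.5 cm.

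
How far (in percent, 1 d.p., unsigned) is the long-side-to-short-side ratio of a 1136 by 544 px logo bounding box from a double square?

4.4%

Ratio = 1136 / 544 ≈ 2.0882.
Ideal 2:1 = 2.0000. |2.0882 − 2.0000| / 2.0000 ≈ 4.41% → 4.4%.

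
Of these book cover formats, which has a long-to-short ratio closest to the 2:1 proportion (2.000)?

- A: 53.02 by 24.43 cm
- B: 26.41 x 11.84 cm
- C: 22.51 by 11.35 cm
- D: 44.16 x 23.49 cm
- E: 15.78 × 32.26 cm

C

Ratios (long/short): A ≈ 2.170; B ≈ 2.231; C ≈ 1.983; D ≈ 1.880; E ≈ 2.044.
2:1 ≈ 2.000; option C is nearest (Δ 0.017).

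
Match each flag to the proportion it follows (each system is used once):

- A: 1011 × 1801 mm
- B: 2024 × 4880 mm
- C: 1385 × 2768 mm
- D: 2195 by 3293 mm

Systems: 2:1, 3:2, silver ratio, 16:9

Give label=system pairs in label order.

A=16:9, B=silver ratio, C=2:1, D=3:2

Ratios: A ≈ 1.781; B ≈ 2.411; C ≈ 1.999; D ≈ 1.500.
Targets: 2:1 ≈ 2.000; 3:2 ≈ 1.500; silver ratio ≈ 2.414; 16:9 ≈ 1.778.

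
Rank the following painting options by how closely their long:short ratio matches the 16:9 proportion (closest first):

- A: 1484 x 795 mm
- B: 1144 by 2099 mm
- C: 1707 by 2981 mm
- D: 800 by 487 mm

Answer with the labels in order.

C, B, A, D

Ratios: A = 1484 / 795 ≈ 1.867; B = 2099 / 1144 ≈ 1.835; C = 2981 / 1707 ≈ 1.746; D = 800 / 487 ≈ 1.643.
|Δ from 1.778|: A 0.089; B 0.057; C 0.032; D 0.135.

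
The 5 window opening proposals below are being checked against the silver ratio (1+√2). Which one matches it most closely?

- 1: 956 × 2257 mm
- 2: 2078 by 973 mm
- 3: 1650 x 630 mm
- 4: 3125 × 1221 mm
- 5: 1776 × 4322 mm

5

Ratios (long/short): 1 ≈ 2.361; 2 ≈ 2.136; 3 ≈ 2.619; 4 ≈ 2.559; 5 ≈ 2.434.
silver ratio ≈ 2.414; option 5 is nearest (Δ 0.020).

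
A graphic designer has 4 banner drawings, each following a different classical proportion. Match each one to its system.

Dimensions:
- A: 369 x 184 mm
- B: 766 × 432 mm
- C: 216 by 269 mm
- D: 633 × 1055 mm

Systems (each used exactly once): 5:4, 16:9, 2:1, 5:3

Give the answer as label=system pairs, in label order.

Ratios: A ≈ 2.005; B ≈ 1.773; C ≈ 1.245; D ≈ 1.667.
Targets: 5:4 ≈ 1.250; 16:9 ≈ 1.778; 2:1 ≈ 2.000; 5:3 ≈ 1.667.

A=2:1, B=16:9, C=5:4, D=5:3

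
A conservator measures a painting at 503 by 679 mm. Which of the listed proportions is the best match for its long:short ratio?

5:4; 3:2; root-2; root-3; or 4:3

4:3

Ratio = 679 / 503 ≈ 1.350.
Distances: 5:4 1.250 (Δ 0.100); 3:2 1.500 (Δ 0.150); root-2 1.414 (Δ 0.064); root-3 1.732 (Δ 0.382); 4:3 1.333 (Δ 0.017).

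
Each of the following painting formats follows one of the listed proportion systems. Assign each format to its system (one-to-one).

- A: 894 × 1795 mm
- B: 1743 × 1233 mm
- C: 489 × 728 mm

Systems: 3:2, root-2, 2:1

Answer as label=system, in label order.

A=2:1, B=root-2, C=3:2

A = 1795/894 ≈ 2.008 → 2:1 (2.000)
B = 1743/1233 ≈ 1.414 → root-2 (1.414)
C = 728/489 ≈ 1.489 → 3:2 (1.500)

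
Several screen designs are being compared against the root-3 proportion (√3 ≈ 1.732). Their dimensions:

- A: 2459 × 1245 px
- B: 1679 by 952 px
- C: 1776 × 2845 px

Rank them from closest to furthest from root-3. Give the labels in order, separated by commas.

B, C, A

A: 2459/1245 ≈ 1.975 → |1.975 − 1.732| = 0.243
B: 1679/952 ≈ 1.764 → |1.764 − 1.732| = 0.032
C: 2845/1776 ≈ 1.602 → |1.602 − 1.732| = 0.130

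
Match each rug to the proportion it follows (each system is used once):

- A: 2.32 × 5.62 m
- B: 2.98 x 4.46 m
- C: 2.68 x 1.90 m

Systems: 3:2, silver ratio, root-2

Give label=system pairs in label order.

A = 5.62/2.32 ≈ 2.422 → silver ratio (2.414)
B = 4.46/2.98 ≈ 1.497 → 3:2 (1.500)
C = 2.68/1.90 ≈ 1.411 → root-2 (1.414)

A=silver ratio, B=3:2, C=root-2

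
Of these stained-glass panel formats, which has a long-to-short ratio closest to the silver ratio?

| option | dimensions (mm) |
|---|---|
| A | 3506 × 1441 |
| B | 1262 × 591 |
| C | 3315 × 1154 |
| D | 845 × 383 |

A

Ratios (long/short): A ≈ 2.433; B ≈ 2.135; C ≈ 2.873; D ≈ 2.206.
silver ratio ≈ 2.414; option A is nearest (Δ 0.019).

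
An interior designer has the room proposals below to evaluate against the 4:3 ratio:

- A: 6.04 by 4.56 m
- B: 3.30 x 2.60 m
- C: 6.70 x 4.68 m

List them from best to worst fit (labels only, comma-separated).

A, B, C

Ratios: A = 6.04 / 4.56 ≈ 1.325; B = 3.30 / 2.60 ≈ 1.269; C = 6.70 / 4.68 ≈ 1.432.
|Δ from 1.333|: A 0.008; B 0.064; C 0.099.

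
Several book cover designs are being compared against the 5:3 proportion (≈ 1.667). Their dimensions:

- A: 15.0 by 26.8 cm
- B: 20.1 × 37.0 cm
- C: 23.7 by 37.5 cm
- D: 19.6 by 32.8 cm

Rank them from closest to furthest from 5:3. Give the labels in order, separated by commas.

Ratios: A = 26.8 / 15.0 ≈ 1.787; B = 37.0 / 20.1 ≈ 1.841; C = 37.5 / 23.7 ≈ 1.582; D = 32.8 / 19.6 ≈ 1.673.
|Δ from 1.667|: A 0.120; B 0.174; C 0.085; D 0.006.

D, C, A, B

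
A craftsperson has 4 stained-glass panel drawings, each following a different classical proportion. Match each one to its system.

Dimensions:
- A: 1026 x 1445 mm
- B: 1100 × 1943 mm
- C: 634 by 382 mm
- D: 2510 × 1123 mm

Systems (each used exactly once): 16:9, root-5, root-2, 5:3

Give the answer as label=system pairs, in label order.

A=root-2, B=16:9, C=5:3, D=root-5

Ratios: A ≈ 1.408; B ≈ 1.766; C ≈ 1.660; D ≈ 2.235.
Targets: 16:9 ≈ 1.778; root-5 ≈ 2.236; root-2 ≈ 1.414; 5:3 ≈ 1.667.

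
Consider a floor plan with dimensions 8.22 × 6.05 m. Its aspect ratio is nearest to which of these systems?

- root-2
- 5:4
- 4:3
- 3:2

4:3

8.22/6.05 ≈ 1.359. Nearest candidates are 4:3 (1.333, off by 0.026) and root-2 (1.414, off by 0.055).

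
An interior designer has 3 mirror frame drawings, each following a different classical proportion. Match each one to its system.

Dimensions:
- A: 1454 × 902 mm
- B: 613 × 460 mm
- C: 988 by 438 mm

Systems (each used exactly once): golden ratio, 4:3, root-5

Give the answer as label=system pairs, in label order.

A=golden ratio, B=4:3, C=root-5

A = 1454/902 ≈ 1.612 → golden ratio (1.618)
B = 613/460 ≈ 1.333 → 4:3 (1.333)
C = 988/438 ≈ 2.256 → root-5 (2.236)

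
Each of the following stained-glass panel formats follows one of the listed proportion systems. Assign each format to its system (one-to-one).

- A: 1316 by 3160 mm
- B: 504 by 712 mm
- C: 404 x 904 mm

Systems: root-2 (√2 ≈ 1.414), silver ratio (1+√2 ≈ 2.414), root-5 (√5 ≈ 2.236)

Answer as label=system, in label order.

Ratios: A ≈ 2.401; B ≈ 1.413; C ≈ 2.238.
Targets: root-2 ≈ 1.414; silver ratio ≈ 2.414; root-5 ≈ 2.236.

A=silver ratio, B=root-2, C=root-5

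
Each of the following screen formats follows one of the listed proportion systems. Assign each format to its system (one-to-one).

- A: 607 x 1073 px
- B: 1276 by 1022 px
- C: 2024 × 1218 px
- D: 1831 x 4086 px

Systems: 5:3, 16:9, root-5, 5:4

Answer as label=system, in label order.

A = 1073/607 ≈ 1.768 → 16:9 (1.778)
B = 1276/1022 ≈ 1.249 → 5:4 (1.250)
C = 2024/1218 ≈ 1.662 → 5:3 (1.667)
D = 4086/1831 ≈ 2.232 → root-5 (2.236)

A=16:9, B=5:4, C=5:3, D=root-5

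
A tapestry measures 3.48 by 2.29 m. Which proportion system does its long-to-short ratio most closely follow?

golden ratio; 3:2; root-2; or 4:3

3:2

Ratio = 3.48 / 2.29 ≈ 1.520.
Distances: golden ratio 1.618 (Δ 0.098); 3:2 1.500 (Δ 0.020); root-2 1.414 (Δ 0.106); 4:3 1.333 (Δ 0.187).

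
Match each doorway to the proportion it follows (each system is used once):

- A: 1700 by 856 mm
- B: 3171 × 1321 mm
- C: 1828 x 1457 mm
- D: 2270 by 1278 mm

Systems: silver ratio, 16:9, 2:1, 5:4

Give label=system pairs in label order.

A=2:1, B=silver ratio, C=5:4, D=16:9

Ratios: A ≈ 1.986; B ≈ 2.400; C ≈ 1.255; D ≈ 1.776.
Targets: silver ratio ≈ 2.414; 16:9 ≈ 1.778; 2:1 ≈ 2.000; 5:4 ≈ 1.250.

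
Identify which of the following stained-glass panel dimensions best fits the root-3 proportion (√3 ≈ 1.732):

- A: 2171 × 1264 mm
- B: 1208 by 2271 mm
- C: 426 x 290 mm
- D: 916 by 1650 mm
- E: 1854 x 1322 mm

A

Ratios (long/short): A ≈ 1.718; B ≈ 1.880; C ≈ 1.469; D ≈ 1.801; E ≈ 1.402.
root-3 ≈ 1.732; option A is nearest (Δ 0.014).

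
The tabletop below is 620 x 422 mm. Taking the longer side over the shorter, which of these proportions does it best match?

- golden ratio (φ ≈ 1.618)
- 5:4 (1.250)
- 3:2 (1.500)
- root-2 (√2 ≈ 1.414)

3:2

Ratio = 620 / 422 ≈ 1.469.
Distances: golden ratio 1.618 (Δ 0.149); 5:4 1.250 (Δ 0.219); 3:2 1.500 (Δ 0.031); root-2 1.414 (Δ 0.055).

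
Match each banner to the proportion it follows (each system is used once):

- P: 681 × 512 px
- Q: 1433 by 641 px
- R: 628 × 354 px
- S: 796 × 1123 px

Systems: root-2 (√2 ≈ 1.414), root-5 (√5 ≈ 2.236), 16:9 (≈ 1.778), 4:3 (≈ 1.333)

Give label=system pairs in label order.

P=4:3, Q=root-5, R=16:9, S=root-2

Ratios: P ≈ 1.330; Q ≈ 2.236; R ≈ 1.774; S ≈ 1.411.
Targets: root-2 ≈ 1.414; root-5 ≈ 2.236; 16:9 ≈ 1.778; 4:3 ≈ 1.333.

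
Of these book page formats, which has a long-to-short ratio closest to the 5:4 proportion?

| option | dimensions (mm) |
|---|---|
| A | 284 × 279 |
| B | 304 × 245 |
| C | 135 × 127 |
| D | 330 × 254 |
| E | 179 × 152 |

Target 5:4 ≈ 1.250.
A: 1.018 (Δ0.232)  B: 1.241 (Δ0.009)  C: 1.063 (Δ0.187)  D: 1.299 (Δ0.049)  E: 1.178 (Δ0.072)

B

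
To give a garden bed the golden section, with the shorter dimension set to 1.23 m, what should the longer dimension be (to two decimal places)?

1.99 m

golden ratio ≈ 1.61803.
Longer side = 1.23 × 1.61803 ≈ 1.9902 → 1.99 m.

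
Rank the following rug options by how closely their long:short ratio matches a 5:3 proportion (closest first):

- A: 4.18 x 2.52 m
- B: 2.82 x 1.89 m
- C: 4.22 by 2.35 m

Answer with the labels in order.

Ratios: A = 4.18 / 2.52 ≈ 1.659; B = 2.82 / 1.89 ≈ 1.492; C = 4.22 / 2.35 ≈ 1.796.
|Δ from 1.667|: A 0.008; B 0.175; C 0.129.

A, C, B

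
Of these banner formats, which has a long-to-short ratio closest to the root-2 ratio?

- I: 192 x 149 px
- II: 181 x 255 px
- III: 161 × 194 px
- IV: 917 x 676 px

II

Ratios (long/short): I ≈ 1.289; II ≈ 1.409; III ≈ 1.205; IV ≈ 1.357.
root-2 ≈ 1.414; option II is nearest (Δ 0.005).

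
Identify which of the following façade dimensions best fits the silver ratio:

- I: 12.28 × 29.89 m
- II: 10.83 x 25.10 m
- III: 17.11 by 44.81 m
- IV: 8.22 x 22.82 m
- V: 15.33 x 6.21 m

Target silver ratio ≈ 2.414.
I: 2.434 (Δ0.020)  II: 2.318 (Δ0.096)  III: 2.619 (Δ0.205)  IV: 2.776 (Δ0.362)  V: 2.469 (Δ0.055)

I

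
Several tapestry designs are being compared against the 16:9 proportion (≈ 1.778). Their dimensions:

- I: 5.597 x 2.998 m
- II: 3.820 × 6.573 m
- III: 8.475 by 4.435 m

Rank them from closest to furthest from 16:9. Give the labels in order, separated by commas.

II, I, III

Ratios: I = 5.597 / 2.998 ≈ 1.867; II = 6.573 / 3.820 ≈ 1.721; III = 8.475 / 4.435 ≈ 1.911.
|Δ from 1.778|: I 0.089; II 0.057; III 0.133.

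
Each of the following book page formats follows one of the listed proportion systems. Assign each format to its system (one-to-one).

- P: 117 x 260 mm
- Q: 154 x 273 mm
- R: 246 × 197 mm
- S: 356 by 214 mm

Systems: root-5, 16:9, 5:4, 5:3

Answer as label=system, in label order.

P=root-5, Q=16:9, R=5:4, S=5:3

Ratios: P ≈ 2.222; Q ≈ 1.773; R ≈ 1.249; S ≈ 1.664.
Targets: root-5 ≈ 2.236; 16:9 ≈ 1.778; 5:4 ≈ 1.250; 5:3 ≈ 1.667.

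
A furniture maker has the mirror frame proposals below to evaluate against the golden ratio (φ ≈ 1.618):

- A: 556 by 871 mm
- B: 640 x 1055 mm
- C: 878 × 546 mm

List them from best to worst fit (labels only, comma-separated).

A: 871/556 ≈ 1.567 → |1.567 − 1.618| = 0.051
B: 1055/640 ≈ 1.648 → |1.648 − 1.618| = 0.030
C: 878/546 ≈ 1.608 → |1.608 − 1.618| = 0.010

C, B, A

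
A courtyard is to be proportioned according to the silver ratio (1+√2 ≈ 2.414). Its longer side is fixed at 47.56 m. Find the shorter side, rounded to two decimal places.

silver ratio ≈ 2.41421.
Shorter side = 47.56 ÷ 2.41421 ≈ 19.7000 → 19.70 m.

19.70 m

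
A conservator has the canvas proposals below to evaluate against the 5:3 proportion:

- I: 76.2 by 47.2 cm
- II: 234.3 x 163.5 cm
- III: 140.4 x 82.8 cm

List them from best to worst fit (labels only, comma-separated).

III, I, II

I: 76.2/47.2 ≈ 1.614 → |1.614 − 1.667| = 0.053
II: 234.3/163.5 ≈ 1.433 → |1.433 − 1.667| = 0.234
III: 140.4/82.8 ≈ 1.696 → |1.696 − 1.667| = 0.029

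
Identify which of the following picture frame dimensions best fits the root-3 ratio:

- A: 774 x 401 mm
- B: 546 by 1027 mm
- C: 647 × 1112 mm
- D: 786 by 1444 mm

Ratios (long/short): A ≈ 1.930; B ≈ 1.881; C ≈ 1.719; D ≈ 1.837.
root-3 ≈ 1.732; option C is nearest (Δ 0.013).

C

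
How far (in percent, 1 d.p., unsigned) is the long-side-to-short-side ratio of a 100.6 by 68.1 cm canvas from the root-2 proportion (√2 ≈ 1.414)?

4.5%

Ratio = 100.6 / 68.1 ≈ 1.4772.
Ideal root-2 ≈ 1.4142. |1.4772 − 1.4142| / 1.4142 ≈ 4.45% → 4.5%.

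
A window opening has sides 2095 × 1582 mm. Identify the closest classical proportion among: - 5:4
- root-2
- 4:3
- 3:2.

4:3

Ratio = 2095 / 1582 ≈ 1.324.
Distances: 5:4 1.250 (Δ 0.074); root-2 1.414 (Δ 0.090); 4:3 1.333 (Δ 0.009); 3:2 1.500 (Δ 0.176).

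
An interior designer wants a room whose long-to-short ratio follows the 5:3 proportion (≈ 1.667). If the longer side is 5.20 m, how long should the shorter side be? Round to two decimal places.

3.12 m

5:3 ≈ 1.66667.
Shorter side = 5.20 ÷ 1.66667 ≈ 3.1200 → 3.12 m.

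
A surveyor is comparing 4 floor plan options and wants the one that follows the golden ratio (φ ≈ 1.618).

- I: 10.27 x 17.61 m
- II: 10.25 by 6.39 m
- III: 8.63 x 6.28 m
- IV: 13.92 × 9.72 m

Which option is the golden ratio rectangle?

Target golden ratio ≈ 1.618.
I: 1.715 (Δ0.097)  II: 1.604 (Δ0.014)  III: 1.374 (Δ0.244)  IV: 1.432 (Δ0.186)

II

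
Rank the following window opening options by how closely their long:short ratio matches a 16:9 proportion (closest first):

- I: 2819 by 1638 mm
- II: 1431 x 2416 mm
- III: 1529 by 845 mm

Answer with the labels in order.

Ratios: I = 2819 / 1638 ≈ 1.721; II = 2416 / 1431 ≈ 1.688; III = 1529 / 845 ≈ 1.809.
|Δ from 1.778|: I 0.057; II 0.090; III 0.031.

III, I, II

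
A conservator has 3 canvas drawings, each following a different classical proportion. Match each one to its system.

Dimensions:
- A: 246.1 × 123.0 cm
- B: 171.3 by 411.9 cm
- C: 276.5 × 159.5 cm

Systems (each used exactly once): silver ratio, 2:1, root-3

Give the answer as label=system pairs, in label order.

A = 246.1/123.0 ≈ 2.001 → 2:1 (2.000)
B = 411.9/171.3 ≈ 2.405 → silver ratio (2.414)
C = 276.5/159.5 ≈ 1.734 → root-3 (1.732)

A=2:1, B=silver ratio, C=root-3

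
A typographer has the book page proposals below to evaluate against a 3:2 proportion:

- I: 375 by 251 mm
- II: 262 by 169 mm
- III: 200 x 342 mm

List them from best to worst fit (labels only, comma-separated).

I: 375/251 ≈ 1.494 → |1.494 − 1.500| = 0.006
II: 262/169 ≈ 1.550 → |1.550 − 1.500| = 0.050
III: 342/200 ≈ 1.710 → |1.710 − 1.500| = 0.210

I, II, III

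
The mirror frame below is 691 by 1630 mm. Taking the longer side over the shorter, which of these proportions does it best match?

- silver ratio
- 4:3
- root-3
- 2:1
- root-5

Ratio = 1630 / 691 ≈ 2.359.
Distances: silver ratio 2.414 (Δ 0.055); 4:3 1.333 (Δ 1.026); root-3 1.732 (Δ 0.627); 2:1 2.000 (Δ 0.359); root-5 2.236 (Δ 0.123).

silver ratio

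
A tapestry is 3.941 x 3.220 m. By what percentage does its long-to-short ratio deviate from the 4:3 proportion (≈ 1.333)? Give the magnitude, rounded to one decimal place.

Ratio = 3.941 / 3.220 ≈ 1.2239.
Ideal 4:3 ≈ 1.3333. |1.2239 − 1.3333| / 1.3333 ≈ 8.21% → 8.2%.

8.2%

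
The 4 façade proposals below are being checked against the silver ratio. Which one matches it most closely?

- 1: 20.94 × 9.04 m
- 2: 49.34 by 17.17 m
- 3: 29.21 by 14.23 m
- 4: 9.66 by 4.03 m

Ratios (long/short): 1 ≈ 2.316; 2 ≈ 2.874; 3 ≈ 2.053; 4 ≈ 2.397.
silver ratio ≈ 2.414; option 4 is nearest (Δ 0.017).

4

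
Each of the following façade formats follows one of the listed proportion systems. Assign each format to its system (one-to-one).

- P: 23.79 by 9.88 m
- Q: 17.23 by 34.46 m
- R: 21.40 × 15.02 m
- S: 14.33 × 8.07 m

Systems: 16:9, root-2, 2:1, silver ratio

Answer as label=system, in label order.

P=silver ratio, Q=2:1, R=root-2, S=16:9

P = 23.79/9.88 ≈ 2.408 → silver ratio (2.414)
Q = 34.46/17.23 ≈ 2.000 → 2:1 (2.000)
R = 21.40/15.02 ≈ 1.425 → root-2 (1.414)
S = 14.33/8.07 ≈ 1.776 → 16:9 (1.778)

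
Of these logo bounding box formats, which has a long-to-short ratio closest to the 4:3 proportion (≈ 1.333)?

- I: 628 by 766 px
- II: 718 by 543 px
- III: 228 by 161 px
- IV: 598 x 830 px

II

Target 4:3 ≈ 1.333.
I: 1.220 (Δ0.113)  II: 1.322 (Δ0.011)  III: 1.416 (Δ0.083)  IV: 1.388 (Δ0.055)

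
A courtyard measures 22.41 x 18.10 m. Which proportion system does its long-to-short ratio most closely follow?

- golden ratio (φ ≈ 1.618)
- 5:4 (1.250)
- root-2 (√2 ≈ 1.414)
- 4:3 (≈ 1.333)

5:4

Ratio = 22.41 / 18.10 ≈ 1.238.
Distances: golden ratio 1.618 (Δ 0.380); 5:4 1.250 (Δ 0.012); root-2 1.414 (Δ 0.176); 4:3 1.333 (Δ 0.095).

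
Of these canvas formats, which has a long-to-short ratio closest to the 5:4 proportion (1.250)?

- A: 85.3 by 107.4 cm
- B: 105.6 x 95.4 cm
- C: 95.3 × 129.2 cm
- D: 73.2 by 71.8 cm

A

Target 5:4 ≈ 1.250.
A: 1.259 (Δ0.009)  B: 1.107 (Δ0.143)  C: 1.356 (Δ0.106)  D: 1.019 (Δ0.231)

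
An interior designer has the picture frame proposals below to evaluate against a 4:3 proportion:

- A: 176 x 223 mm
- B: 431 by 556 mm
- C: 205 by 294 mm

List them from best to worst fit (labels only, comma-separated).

A: 223/176 ≈ 1.267 → |1.267 − 1.333| = 0.066
B: 556/431 ≈ 1.290 → |1.290 − 1.333| = 0.043
C: 294/205 ≈ 1.434 → |1.434 − 1.333| = 0.101

B, A, C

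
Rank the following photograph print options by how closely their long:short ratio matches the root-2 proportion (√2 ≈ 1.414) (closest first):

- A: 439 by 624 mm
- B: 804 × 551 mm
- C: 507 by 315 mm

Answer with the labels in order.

A: 624/439 ≈ 1.421 → |1.421 − 1.414| = 0.007
B: 804/551 ≈ 1.459 → |1.459 − 1.414| = 0.045
C: 507/315 ≈ 1.610 → |1.610 − 1.414| = 0.196

A, B, C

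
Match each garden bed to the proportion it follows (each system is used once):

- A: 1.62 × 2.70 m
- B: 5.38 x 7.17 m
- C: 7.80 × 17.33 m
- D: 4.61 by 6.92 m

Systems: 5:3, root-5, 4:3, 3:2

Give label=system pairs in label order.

Ratios: A ≈ 1.667; B ≈ 1.333; C ≈ 2.222; D ≈ 1.501.
Targets: 5:3 ≈ 1.667; root-5 ≈ 2.236; 4:3 ≈ 1.333; 3:2 ≈ 1.500.

A=5:3, B=4:3, C=root-5, D=3:2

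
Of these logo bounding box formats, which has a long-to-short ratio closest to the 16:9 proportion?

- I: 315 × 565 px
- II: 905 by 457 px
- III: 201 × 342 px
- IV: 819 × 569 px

Ratios (long/short): I ≈ 1.794; II ≈ 1.980; III ≈ 1.701; IV ≈ 1.439.
16:9 ≈ 1.778; option I is nearest (Δ 0.016).

I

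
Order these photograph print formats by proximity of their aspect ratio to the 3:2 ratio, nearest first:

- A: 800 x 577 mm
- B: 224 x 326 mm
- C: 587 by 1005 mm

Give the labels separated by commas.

A: 800/577 ≈ 1.386 → |1.386 − 1.500| = 0.114
B: 326/224 ≈ 1.455 → |1.455 − 1.500| = 0.045
C: 1005/587 ≈ 1.712 → |1.712 − 1.500| = 0.212

B, A, C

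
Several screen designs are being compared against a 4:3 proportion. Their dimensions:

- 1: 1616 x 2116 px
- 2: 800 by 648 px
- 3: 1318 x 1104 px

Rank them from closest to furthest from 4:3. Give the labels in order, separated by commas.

1: 2116/1616 ≈ 1.309 → |1.309 − 1.333| = 0.024
2: 800/648 ≈ 1.235 → |1.235 − 1.333| = 0.098
3: 1318/1104 ≈ 1.194 → |1.194 − 1.333| = 0.139

1, 2, 3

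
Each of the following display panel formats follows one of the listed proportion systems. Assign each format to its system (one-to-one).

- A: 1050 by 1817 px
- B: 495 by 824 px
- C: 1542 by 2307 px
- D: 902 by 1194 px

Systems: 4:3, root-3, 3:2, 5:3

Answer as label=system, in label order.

A = 1817/1050 ≈ 1.730 → root-3 (1.732)
B = 824/495 ≈ 1.665 → 5:3 (1.667)
C = 2307/1542 ≈ 1.496 → 3:2 (1.500)
D = 1194/902 ≈ 1.324 → 4:3 (1.333)

A=root-3, B=5:3, C=3:2, D=4:3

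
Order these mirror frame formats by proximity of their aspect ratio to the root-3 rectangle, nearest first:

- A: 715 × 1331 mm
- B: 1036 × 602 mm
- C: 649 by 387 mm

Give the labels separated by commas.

Ratios: A = 1331 / 715 ≈ 1.862; B = 1036 / 602 ≈ 1.721; C = 649 / 387 ≈ 1.677.
|Δ from 1.732|: A 0.130; B 0.011; C 0.055.

B, C, A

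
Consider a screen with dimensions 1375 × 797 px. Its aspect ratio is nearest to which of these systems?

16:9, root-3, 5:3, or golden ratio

root-3

Ratio = 1375 / 797 ≈ 1.725.
Distances: 16:9 1.778 (Δ 0.053); root-3 1.732 (Δ 0.007); 5:3 1.667 (Δ 0.058); golden ratio 1.618 (Δ 0.107).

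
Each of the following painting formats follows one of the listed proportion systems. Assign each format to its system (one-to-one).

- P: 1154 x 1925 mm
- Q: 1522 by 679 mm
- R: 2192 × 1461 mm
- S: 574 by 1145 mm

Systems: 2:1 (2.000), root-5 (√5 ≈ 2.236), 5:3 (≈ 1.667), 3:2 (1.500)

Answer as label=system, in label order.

P=5:3, Q=root-5, R=3:2, S=2:1

P = 1925/1154 ≈ 1.668 → 5:3 (1.667)
Q = 1522/679 ≈ 2.242 → root-5 (2.236)
R = 2192/1461 ≈ 1.500 → 3:2 (1.500)
S = 1145/574 ≈ 1.995 → 2:1 (2.000)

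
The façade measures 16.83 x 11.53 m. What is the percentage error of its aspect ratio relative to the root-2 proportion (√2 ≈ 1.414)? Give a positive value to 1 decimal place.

3.2%

Ratio = 16.83 / 11.53 ≈ 1.4597.
Ideal root-2 ≈ 1.4142. |1.4597 − 1.4142| / 1.4142 ≈ 3.22% → 3.2%.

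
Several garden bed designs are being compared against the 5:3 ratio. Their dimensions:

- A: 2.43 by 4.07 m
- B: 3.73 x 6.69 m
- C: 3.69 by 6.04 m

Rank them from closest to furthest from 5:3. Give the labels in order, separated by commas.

A, C, B

Ratios: A = 4.07 / 2.43 ≈ 1.675; B = 6.69 / 3.73 ≈ 1.794; C = 6.04 / 3.69 ≈ 1.637.
|Δ from 1.667|: A 0.008; B 0.127; C 0.030.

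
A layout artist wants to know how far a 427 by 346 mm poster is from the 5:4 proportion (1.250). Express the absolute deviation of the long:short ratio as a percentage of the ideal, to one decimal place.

Ratio = 427 / 346 ≈ 1.2341.
Ideal 5:4 = 1.2500. |1.2341 − 1.2500| / 1.2500 ≈ 1.27% → 1.3%.

1.3%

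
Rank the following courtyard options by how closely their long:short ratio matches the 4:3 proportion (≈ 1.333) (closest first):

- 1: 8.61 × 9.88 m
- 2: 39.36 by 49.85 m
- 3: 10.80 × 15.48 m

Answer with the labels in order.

1: 9.88/8.61 ≈ 1.148 → |1.148 − 1.333| = 0.185
2: 49.85/39.36 ≈ 1.267 → |1.267 − 1.333| = 0.066
3: 15.48/10.80 ≈ 1.433 → |1.433 − 1.333| = 0.100

2, 3, 1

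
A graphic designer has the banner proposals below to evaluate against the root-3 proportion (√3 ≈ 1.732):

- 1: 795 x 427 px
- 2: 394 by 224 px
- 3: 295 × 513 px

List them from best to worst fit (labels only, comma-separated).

Ratios: 1 = 795 / 427 ≈ 1.862; 2 = 394 / 224 ≈ 1.759; 3 = 513 / 295 ≈ 1.739.
|Δ from 1.732|: 1 0.130; 2 0.027; 3 0.007.

3, 2, 1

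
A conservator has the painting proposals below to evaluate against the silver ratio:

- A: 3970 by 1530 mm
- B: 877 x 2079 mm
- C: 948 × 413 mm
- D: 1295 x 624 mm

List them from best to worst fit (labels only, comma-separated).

B, C, A, D

A: 3970/1530 ≈ 2.595 → |2.595 − 2.414| = 0.181
B: 2079/877 ≈ 2.371 → |2.371 − 2.414| = 0.043
C: 948/413 ≈ 2.295 → |2.295 − 2.414| = 0.119
D: 1295/624 ≈ 2.075 → |2.075 − 2.414| = 0.339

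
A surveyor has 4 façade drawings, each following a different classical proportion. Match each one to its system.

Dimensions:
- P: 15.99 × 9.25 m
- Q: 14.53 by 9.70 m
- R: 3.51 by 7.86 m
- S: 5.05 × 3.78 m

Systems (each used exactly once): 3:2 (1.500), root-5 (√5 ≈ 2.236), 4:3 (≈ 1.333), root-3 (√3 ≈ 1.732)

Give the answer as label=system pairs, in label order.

P = 15.99/9.25 ≈ 1.729 → root-3 (1.732)
Q = 14.53/9.70 ≈ 1.498 → 3:2 (1.500)
R = 7.86/3.51 ≈ 2.239 → root-5 (2.236)
S = 5.05/3.78 ≈ 1.336 → 4:3 (1.333)

P=root-3, Q=3:2, R=root-5, S=4:3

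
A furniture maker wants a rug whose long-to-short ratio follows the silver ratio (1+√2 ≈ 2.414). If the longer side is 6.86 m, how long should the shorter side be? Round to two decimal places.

silver ratio ≈ 2.41421.
Shorter side = 6.86 ÷ 2.41421 ≈ 2.8415 → 2.84 m.

2.84 m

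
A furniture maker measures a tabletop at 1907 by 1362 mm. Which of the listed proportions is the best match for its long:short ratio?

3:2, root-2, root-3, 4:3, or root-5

root-2

1907/1362 ≈ 1.400. Nearest candidates are root-2 (1.414, off by 0.014) and 4:3 (1.333, off by 0.067).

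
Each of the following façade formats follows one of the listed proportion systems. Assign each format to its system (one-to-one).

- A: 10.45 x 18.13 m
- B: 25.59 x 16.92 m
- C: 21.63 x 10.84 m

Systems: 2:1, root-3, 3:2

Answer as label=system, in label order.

A=root-3, B=3:2, C=2:1

Ratios: A ≈ 1.735; B ≈ 1.512; C ≈ 1.995.
Targets: 2:1 ≈ 2.000; root-3 ≈ 1.732; 3:2 ≈ 1.500.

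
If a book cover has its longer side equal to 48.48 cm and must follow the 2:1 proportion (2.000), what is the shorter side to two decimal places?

24.24 cm

2:1 = 2.00000.
Shorter side = 48.48 ÷ 2.00000 ≈ 24.2400 → 24.24 cm.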